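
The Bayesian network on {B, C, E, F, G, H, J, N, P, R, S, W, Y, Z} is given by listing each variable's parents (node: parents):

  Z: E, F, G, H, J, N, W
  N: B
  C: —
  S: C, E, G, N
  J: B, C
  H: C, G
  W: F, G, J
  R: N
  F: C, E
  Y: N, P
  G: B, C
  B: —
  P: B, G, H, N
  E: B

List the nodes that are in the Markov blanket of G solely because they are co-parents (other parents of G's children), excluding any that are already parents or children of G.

Children of G: H, P, S, W, Z.
  H: C
  P: B, H, N
  S: C, E, N
  W: F, J
  Z: E, F, H, J, N, W
Excluding nodes already adjacent to G (B, C, H, P, S, W, Z), the co-parent-only contribution is {E, F, J, N}.

{E, F, J, N}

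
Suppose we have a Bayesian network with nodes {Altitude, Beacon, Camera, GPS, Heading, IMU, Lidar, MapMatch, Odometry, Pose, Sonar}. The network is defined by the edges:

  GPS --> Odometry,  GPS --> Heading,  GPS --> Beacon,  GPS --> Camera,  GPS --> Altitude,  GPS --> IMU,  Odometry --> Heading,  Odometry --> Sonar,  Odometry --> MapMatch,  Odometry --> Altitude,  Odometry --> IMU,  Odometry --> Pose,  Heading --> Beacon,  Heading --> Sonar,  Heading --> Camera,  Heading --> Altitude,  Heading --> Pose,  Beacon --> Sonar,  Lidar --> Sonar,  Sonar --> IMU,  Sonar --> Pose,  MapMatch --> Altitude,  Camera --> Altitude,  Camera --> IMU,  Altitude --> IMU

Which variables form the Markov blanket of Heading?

{Altitude, Beacon, Camera, GPS, Lidar, MapMatch, Odometry, Pose, Sonar}

By definition, MB(Heading) is built from Heading's parents, Heading's children, and the co-parents of Heading.
Parents of Heading: GPS, Odometry.
Heading has children Altitude, Beacon, Camera, Pose, Sonar.
For each child, the remaining parents (spouses of Heading):
  Beacon: GPS
  Sonar: Beacon, Lidar, Odometry
  Camera: GPS
  Altitude: Camera, GPS, MapMatch, Odometry
  Pose: Odometry, Sonar
Union: {GPS, Odometry} ∪ {Altitude, Beacon, Camera, Pose, Sonar} ∪ {Beacon, Camera, GPS, Lidar, MapMatch, Odometry, Sonar} = {Altitude, Beacon, Camera, GPS, Lidar, MapMatch, Odometry, Pose, Sonar}.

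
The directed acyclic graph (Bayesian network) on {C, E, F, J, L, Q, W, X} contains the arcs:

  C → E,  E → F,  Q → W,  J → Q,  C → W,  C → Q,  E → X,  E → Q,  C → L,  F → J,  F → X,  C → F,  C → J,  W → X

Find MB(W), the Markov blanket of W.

{C, E, F, Q, X}

Recall MB(v) = parents ∪ children ∪ spouses, where spouses are the other parents of v's children.
Parents of W: C, Q.
W has child X.
For each child, the remaining parents (spouses of W):
  parents(X) \ {W} = {E, F}.
Union: {C, Q} ∪ {X} ∪ {E, F} = {C, E, F, Q, X}.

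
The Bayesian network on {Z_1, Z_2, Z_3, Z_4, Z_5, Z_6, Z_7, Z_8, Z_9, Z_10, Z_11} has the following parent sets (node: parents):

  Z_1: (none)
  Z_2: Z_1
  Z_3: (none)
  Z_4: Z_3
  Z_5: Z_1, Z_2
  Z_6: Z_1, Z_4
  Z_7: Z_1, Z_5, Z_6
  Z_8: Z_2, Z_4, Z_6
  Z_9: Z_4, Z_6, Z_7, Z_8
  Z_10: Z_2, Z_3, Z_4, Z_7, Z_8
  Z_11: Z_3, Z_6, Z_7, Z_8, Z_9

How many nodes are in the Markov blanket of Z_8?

8

Z_8 has parents Z_2, Z_4, Z_6.
Children of Z_8: Z_9, Z_10, Z_11.
Other parents of Z_8's children:
  Z_9 also has parents Z_4, Z_6, Z_7.
  Z_10 also has parents Z_2, Z_3, Z_4, Z_7.
  parents(Z_11) \ {Z_8} = {Z_3, Z_6, Z_7, Z_9}.
MB(Z_8) = {Z_2, Z_3, Z_4, Z_6, Z_7, Z_9, Z_10, Z_11}, which has 8 nodes.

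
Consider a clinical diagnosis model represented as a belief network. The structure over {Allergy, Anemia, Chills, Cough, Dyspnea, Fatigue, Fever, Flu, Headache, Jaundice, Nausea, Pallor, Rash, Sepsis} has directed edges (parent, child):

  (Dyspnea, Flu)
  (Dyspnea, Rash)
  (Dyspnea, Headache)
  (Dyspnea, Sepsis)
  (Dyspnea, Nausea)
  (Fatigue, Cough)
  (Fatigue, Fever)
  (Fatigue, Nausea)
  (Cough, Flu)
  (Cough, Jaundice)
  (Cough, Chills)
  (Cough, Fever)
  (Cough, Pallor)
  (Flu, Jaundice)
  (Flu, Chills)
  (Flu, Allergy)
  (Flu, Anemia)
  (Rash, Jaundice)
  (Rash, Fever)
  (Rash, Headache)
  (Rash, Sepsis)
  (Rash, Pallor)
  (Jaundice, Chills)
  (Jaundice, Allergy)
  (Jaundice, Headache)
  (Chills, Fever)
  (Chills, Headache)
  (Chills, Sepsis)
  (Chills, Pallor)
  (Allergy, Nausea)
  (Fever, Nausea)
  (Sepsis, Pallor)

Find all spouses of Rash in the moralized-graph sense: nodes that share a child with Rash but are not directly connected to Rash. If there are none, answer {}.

{Chills, Cough, Fatigue, Flu}

Children of Rash: Fever, Headache, Jaundice, Pallor, Sepsis.
  Jaundice also has parents Cough, Flu.
  parents(Fever) \ {Rash} = {Chills, Cough, Fatigue}.
  Headache also has parents Chills, Dyspnea, Jaundice.
  parents(Sepsis) \ {Rash} = {Chills, Dyspnea}.
  Pallor also has parents Chills, Cough, Sepsis.
Excluding nodes already adjacent to Rash (Dyspnea, Fever, Headache, Jaundice, Pallor, Sepsis), the co-parent-only contribution is {Chills, Cough, Fatigue, Flu}.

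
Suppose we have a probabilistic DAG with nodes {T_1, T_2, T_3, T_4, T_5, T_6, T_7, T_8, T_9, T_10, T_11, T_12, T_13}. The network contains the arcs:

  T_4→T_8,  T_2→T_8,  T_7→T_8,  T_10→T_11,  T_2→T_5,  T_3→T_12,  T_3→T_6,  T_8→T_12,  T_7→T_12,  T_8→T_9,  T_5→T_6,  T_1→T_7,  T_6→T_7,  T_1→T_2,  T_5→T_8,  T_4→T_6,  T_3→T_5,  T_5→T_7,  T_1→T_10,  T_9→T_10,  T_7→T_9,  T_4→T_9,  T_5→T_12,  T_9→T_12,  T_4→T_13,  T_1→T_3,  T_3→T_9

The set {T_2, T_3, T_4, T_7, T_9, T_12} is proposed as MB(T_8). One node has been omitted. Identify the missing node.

T_5

A node's Markov blanket = Pa ∪ Ch ∪ (parents of Ch other than the node itself).
Ch(T_8) = {T_9, T_12}.
Parents of T_8: T_2, T_4, T_5, T_7.
For each child, the remaining parents (spouses of T_8):
  T_9's other parents are T_3, T_4, T_7.
  T_12 also has parents T_3, T_5, T_7, T_9.
MB(T_8) = {T_2, T_3, T_4, T_5, T_7, T_9, T_12}.
Comparing with the claimed set, T_5 is missing.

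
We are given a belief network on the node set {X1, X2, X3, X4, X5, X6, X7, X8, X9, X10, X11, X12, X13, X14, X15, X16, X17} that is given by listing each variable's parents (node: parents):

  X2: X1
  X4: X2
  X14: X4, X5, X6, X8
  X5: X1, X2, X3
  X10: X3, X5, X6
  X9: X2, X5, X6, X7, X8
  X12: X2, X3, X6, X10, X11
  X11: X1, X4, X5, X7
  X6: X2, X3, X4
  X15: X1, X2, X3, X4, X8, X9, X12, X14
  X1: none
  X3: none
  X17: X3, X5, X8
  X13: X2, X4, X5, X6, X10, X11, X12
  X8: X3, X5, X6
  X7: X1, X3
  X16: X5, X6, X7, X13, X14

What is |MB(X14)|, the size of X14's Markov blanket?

Pa(X14) = {X4, X5, X6, X8}.
Ch(X14) = {X15, X16}.
Other parents of X14's children:
  parents(X15) \ {X14} = {X1, X2, X3, X4, X8, X9, X12}.
  X16 also has parents X5, X6, X7, X13.
MB(X14) = {X1, X2, X3, X4, X5, X6, X7, X8, X9, X12, X13, X15, X16}, which has 13 nodes.

13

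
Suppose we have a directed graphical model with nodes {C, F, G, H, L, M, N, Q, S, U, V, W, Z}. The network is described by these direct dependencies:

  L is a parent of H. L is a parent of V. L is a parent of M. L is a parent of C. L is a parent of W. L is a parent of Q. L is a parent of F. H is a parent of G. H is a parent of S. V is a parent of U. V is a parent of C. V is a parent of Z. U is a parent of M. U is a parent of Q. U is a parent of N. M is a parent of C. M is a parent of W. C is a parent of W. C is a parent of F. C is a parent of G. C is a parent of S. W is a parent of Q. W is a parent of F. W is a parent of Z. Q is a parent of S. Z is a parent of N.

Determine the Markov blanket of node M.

Recall MB(v) = parents ∪ children ∪ spouses, where spouses are the other parents of v's children.
Children of M: C, W.
Parents of M: L, U.
For each child, the remaining parents (spouses of M):
  C also has parents L, V.
  W's other parents are C, L.
Taking the union gives {C, L, U, V, W}.

{C, L, U, V, W}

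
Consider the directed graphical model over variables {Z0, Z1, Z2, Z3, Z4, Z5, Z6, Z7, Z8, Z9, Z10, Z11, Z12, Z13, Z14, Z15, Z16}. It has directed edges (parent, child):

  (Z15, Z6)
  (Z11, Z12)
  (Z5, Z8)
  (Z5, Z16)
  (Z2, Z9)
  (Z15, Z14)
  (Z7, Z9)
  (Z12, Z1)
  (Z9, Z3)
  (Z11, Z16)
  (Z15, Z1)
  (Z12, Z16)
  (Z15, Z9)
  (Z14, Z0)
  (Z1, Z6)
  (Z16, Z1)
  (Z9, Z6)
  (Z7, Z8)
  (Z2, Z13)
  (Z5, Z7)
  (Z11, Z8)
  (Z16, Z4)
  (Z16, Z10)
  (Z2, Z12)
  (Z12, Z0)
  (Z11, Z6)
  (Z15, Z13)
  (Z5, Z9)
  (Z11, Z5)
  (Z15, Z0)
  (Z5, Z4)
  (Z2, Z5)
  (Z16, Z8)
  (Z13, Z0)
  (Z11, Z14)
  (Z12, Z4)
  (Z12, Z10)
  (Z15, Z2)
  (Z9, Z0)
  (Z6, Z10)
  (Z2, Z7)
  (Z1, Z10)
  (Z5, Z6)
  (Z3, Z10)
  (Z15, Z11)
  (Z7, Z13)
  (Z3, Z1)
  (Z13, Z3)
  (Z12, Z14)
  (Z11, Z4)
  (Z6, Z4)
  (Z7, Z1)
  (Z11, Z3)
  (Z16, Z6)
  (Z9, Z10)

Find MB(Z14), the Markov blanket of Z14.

Parents of Z14: Z11, Z12, Z15.
Children of Z14: Z0.
Co-parents of Z14 (other parents of its children):
  parents(Z0) \ {Z14} = {Z9, Z12, Z13, Z15}.
Union: {Z11, Z12, Z15} ∪ {Z0} ∪ {Z9, Z12, Z13, Z15} = {Z0, Z9, Z11, Z12, Z13, Z15}.

{Z0, Z9, Z11, Z12, Z13, Z15}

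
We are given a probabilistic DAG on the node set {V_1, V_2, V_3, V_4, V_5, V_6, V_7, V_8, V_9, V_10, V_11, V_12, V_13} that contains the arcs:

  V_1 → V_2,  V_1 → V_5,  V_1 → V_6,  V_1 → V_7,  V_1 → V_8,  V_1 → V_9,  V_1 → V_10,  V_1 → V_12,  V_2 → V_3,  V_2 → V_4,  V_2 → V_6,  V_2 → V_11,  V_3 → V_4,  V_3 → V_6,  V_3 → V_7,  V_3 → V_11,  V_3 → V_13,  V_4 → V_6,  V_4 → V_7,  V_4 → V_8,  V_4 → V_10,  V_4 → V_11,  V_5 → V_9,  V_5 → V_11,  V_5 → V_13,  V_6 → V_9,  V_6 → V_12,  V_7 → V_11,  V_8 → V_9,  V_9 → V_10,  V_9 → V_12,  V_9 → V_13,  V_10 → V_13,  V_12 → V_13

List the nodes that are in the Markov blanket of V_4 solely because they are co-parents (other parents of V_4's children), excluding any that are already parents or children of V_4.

Children of V_4: V_6, V_7, V_8, V_10, V_11.
  V_6's other parents are V_1, V_2, V_3.
  V_7's other parents are V_1, V_3.
  parents(V_8) \ {V_4} = {V_1}.
  V_10's other parents are V_1, V_9.
  V_11's other parents are V_2, V_3, V_5, V_7.
Excluding nodes already adjacent to V_4 (V_2, V_3, V_6, V_7, V_8, V_10, V_11), the co-parent-only contribution is {V_1, V_5, V_9}.

{V_1, V_5, V_9}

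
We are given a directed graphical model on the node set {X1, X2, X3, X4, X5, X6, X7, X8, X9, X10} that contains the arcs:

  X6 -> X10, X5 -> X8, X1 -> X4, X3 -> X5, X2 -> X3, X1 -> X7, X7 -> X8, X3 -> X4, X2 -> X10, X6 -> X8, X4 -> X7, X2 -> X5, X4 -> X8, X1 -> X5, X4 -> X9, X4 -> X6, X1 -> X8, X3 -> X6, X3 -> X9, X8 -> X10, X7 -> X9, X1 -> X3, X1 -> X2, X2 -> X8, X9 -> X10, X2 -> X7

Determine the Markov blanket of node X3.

{X1, X2, X4, X5, X6, X7, X9}

A node's Markov blanket = Pa ∪ Ch ∪ (parents of Ch other than the node itself).
Children of X3: X4, X5, X6, X9.
Pa(X3) = {X1, X2}.
Co-parents of X3 (other parents of its children):
  X4: X1
  X5: X1, X2
  X6: X4
  X9: X4, X7
Union: {X1, X2} ∪ {X4, X5, X6, X9} ∪ {X1, X2, X4, X7} = {X1, X2, X4, X5, X6, X7, X9}.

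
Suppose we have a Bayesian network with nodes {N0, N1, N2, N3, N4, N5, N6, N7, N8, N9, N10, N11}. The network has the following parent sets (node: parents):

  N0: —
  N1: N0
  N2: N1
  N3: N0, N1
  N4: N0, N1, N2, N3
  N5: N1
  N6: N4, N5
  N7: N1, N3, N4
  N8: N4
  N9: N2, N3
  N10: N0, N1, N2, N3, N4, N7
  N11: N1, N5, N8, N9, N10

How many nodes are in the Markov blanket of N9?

Recall MB(v) = parents ∪ children ∪ spouses, where spouses are the other parents of v's children.
N9 has child N11.
Pa(N9) = {N2, N3}.
Co-parents of N9 (other parents of its children):
  N11's other parents are N1, N5, N8, N10.
MB(N9) = {N1, N2, N3, N5, N8, N10, N11}, which has 7 nodes.

7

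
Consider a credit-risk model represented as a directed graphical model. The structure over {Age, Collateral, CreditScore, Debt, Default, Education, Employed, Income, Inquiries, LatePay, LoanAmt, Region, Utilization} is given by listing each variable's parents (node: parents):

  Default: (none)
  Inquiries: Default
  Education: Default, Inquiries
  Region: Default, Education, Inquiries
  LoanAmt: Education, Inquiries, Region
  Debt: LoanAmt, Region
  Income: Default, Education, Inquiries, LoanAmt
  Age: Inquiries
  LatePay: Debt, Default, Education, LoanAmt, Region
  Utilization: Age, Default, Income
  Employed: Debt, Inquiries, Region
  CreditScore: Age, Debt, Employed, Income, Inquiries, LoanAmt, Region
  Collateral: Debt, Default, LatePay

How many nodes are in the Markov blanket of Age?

Age's children: CreditScore, Utilization.
Age's parents: Inquiries.
Co-parents of Age (other parents of its children):
  Utilization also has parents Default, Income.
  parents(CreditScore) \ {Age} = {Debt, Employed, Income, Inquiries, LoanAmt, Region}.
MB(Age) = {CreditScore, Debt, Default, Employed, Income, Inquiries, LoanAmt, Region, Utilization}, which has 9 nodes.

9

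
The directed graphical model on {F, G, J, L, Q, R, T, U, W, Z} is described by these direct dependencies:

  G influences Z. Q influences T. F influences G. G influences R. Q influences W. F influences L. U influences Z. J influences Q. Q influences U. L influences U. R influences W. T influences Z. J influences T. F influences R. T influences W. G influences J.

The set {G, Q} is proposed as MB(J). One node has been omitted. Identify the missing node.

T

By definition, MB(J) is built from J's parents, J's children, and the co-parents of J.
Pa(J) = {G}.
J has children Q, T.
Co-parents of J (other parents of its children):
  Q: —
  T: Q
MB(J) = {G, Q, T}.
Comparing with the claimed set, T is missing.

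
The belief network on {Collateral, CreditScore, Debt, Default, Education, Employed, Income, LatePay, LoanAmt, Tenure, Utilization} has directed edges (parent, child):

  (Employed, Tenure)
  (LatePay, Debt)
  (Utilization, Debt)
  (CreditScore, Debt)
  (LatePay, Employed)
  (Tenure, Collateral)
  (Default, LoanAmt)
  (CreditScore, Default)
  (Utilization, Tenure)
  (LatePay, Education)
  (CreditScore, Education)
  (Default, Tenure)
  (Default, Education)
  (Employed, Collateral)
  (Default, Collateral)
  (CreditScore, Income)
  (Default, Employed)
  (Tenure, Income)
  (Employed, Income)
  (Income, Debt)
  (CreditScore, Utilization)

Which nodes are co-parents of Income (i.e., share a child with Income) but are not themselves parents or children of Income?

Children of Income: Debt.
  Debt's other parents are CreditScore, LatePay, Utilization.
Excluding nodes already adjacent to Income (CreditScore, Debt, Employed, Tenure), the co-parent-only contribution is {LatePay, Utilization}.

{LatePay, Utilization}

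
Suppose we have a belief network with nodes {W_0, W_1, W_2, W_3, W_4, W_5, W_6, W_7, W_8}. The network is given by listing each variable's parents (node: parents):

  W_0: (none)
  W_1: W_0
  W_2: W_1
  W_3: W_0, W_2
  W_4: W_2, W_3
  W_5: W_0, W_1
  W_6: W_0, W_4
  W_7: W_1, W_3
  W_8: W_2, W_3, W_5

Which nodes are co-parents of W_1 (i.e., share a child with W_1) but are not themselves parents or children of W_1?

Children of W_1: W_2, W_5, W_7.
  W_2: —
  W_5: W_0
  W_7: W_3
Excluding nodes already adjacent to W_1 (W_0, W_2, W_5, W_7), the co-parent-only contribution is {W_3}.

{W_3}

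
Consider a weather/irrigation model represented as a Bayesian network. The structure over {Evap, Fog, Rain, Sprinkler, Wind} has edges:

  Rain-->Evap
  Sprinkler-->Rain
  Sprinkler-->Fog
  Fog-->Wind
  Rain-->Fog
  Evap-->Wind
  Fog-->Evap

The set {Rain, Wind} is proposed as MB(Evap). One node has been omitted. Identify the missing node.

The Markov blanket of a node is its parents, its children, and the other parents of its children.
Pa(Evap) = {Fog, Rain}.
Ch(Evap) = {Wind}.
Other parents of Evap's children:
  Wind also has parent Fog.
MB(Evap) = {Fog, Rain, Wind}.
Comparing with the claimed set, Fog is missing.

Fog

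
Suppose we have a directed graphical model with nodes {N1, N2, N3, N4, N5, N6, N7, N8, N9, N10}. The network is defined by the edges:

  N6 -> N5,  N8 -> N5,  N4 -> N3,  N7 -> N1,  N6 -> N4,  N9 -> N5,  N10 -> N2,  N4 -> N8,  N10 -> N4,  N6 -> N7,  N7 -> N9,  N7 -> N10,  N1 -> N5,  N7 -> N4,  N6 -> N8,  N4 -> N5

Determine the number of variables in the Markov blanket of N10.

4

Pa(N10) = {N7}.
Ch(N10) = {N2, N4}.
Co-parents of N10 (other parents of its children):
  parents(N4) \ {N10} = {N6, N7}.
  N2: no additional parents.
MB(N10) = {N2, N4, N6, N7}, which has 4 nodes.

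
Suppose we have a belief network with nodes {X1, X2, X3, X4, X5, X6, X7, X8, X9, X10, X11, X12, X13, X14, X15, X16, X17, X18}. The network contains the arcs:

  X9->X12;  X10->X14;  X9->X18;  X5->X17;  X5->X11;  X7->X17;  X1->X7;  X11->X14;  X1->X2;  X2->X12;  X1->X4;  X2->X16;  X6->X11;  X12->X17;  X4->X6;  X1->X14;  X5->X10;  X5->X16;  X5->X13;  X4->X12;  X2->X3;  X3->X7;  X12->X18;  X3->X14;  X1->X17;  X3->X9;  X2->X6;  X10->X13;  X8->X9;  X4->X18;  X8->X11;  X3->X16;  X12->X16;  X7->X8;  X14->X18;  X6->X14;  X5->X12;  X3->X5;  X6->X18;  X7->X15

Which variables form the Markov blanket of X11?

X11's parents: X5, X6, X8.
Ch(X11) = {X14}.
Parents of each child, excluding X11:
  parents(X14) \ {X11} = {X1, X3, X6, X10}.
Taking the union gives {X1, X3, X5, X6, X8, X10, X14}.

{X1, X3, X5, X6, X8, X10, X14}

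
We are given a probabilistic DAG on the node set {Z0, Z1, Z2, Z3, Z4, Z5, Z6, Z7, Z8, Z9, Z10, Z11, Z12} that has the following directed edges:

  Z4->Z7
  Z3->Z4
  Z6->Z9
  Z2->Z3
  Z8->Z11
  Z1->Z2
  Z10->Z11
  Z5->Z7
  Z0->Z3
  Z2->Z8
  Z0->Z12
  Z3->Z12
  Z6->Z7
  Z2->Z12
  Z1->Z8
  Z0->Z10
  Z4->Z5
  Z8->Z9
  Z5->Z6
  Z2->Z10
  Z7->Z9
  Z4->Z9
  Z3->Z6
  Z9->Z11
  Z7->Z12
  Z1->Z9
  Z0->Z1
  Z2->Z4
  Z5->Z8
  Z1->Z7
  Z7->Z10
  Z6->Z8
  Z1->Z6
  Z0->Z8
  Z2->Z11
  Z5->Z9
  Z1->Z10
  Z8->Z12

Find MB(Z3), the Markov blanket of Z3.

Z3 has parents Z0, Z2.
Z3's children: Z4, Z6, Z12.
Parents of each child, excluding Z3:
  Z4's other parent is Z2.
  Z6 also has parents Z1, Z5.
  Z12 also has parents Z0, Z2, Z7, Z8.
So the Markov blanket of Z3 is {Z0, Z1, Z2, Z4, Z5, Z6, Z7, Z8, Z12}.

{Z0, Z1, Z2, Z4, Z5, Z6, Z7, Z8, Z12}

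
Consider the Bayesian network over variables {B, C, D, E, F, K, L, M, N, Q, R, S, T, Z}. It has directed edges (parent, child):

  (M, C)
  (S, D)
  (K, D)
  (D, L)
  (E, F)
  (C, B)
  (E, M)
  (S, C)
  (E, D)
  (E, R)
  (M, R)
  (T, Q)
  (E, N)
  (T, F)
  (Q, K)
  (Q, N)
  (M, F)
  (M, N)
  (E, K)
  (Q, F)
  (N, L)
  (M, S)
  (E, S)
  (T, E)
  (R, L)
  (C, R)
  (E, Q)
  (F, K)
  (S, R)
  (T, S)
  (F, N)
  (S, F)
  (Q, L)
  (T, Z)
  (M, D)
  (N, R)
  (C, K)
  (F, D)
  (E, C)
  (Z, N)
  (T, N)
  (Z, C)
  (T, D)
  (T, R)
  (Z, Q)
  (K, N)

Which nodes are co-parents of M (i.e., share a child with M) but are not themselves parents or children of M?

{K, Q, T, Z}

Children of M: C, D, F, N, R, S.
  S: E, T
  F: E, Q, S, T
  C: E, S, Z
  D: E, F, K, S, T
  N: E, F, K, Q, T, Z
  R: C, E, N, S, T
Excluding nodes already adjacent to M (C, D, E, F, N, R, S), the co-parent-only contribution is {K, Q, T, Z}.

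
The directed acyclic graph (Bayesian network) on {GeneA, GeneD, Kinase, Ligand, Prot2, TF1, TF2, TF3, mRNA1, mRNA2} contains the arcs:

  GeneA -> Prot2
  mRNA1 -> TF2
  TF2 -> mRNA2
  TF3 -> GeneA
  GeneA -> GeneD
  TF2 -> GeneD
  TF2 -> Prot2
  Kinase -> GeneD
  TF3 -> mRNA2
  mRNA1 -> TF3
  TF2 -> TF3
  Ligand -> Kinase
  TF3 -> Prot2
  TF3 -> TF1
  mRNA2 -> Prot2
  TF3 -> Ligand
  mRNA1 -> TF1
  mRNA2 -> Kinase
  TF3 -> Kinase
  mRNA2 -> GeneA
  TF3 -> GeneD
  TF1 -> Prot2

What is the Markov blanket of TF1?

{GeneA, Prot2, TF2, TF3, mRNA1, mRNA2}

Recall MB(v) = parents ∪ children ∪ spouses, where spouses are the other parents of v's children.
TF1's children: Prot2.
TF1 has parents TF3, mRNA1.
Other parents of TF1's children:
  Prot2's other parents are GeneA, TF2, TF3, mRNA2.
MB(TF1) = {GeneA, Prot2, TF2, TF3, mRNA1, mRNA2}.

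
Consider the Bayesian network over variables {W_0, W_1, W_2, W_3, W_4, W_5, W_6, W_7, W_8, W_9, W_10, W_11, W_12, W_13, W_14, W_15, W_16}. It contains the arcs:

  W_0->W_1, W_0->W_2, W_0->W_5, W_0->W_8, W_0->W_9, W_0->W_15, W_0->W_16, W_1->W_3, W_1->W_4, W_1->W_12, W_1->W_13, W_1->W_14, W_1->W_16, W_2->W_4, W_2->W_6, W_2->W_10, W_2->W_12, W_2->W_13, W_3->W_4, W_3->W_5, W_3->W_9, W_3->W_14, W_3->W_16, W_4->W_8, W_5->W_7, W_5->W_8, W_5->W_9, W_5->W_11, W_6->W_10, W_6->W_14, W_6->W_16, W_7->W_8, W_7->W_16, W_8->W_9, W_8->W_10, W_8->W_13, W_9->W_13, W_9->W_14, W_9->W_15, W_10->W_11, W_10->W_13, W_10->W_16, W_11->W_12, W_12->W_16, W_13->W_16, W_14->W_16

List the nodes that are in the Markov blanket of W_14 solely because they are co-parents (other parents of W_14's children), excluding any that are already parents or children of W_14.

Children of W_14: W_16.
  W_16: W_0, W_1, W_3, W_6, W_7, W_10, W_12, W_13
Excluding nodes already adjacent to W_14 (W_1, W_3, W_6, W_9, W_16), the co-parent-only contribution is {W_0, W_7, W_10, W_12, W_13}.

{W_0, W_7, W_10, W_12, W_13}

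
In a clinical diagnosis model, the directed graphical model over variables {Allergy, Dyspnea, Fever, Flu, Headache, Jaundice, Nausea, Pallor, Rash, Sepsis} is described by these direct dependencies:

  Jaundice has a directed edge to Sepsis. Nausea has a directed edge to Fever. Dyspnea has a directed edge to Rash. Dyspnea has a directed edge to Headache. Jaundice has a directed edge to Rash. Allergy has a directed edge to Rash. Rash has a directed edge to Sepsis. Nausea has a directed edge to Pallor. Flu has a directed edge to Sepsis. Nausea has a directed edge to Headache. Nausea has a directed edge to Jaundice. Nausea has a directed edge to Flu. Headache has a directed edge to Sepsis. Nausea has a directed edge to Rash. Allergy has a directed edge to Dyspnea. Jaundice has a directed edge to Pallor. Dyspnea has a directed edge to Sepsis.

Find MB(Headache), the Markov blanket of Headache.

{Dyspnea, Flu, Jaundice, Nausea, Rash, Sepsis}

Children of Headache: Sepsis.
Headache has parents Dyspnea, Nausea.
Parents of each child, excluding Headache:
  Sepsis also has parents Dyspnea, Flu, Jaundice, Rash.
So the Markov blanket of Headache is {Dyspnea, Flu, Jaundice, Nausea, Rash, Sepsis}.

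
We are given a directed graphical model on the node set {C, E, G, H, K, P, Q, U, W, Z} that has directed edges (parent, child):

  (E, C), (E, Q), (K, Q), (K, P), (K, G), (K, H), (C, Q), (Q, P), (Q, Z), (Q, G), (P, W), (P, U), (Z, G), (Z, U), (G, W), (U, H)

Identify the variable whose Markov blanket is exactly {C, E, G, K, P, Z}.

Q

The target node must have every member of {C, E, G, K, P, Z} as a parent, child, or co-parent, and no others.
Parents of Q: C, E, K; children: G, P, Z; co-parents: K, Z.
These exactly cover the given set, so the node is Q.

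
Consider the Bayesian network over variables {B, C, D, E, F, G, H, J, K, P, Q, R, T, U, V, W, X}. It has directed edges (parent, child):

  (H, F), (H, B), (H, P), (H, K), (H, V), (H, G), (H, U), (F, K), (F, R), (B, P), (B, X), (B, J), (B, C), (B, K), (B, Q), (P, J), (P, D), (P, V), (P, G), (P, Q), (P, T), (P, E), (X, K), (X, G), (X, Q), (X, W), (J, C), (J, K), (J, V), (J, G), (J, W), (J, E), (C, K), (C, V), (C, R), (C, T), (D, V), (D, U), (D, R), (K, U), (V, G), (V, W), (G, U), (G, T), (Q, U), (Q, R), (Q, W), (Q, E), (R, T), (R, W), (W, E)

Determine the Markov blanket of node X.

{B, C, F, G, H, J, K, P, Q, R, V, W}

Parents of X: B.
X has children G, K, Q, W.
Other parents of X's children:
  K: B, C, F, H, J
  G: H, J, P, V
  Q: B, P
  W: J, Q, R, V
So the Markov blanket of X is {B, C, F, G, H, J, K, P, Q, R, V, W}.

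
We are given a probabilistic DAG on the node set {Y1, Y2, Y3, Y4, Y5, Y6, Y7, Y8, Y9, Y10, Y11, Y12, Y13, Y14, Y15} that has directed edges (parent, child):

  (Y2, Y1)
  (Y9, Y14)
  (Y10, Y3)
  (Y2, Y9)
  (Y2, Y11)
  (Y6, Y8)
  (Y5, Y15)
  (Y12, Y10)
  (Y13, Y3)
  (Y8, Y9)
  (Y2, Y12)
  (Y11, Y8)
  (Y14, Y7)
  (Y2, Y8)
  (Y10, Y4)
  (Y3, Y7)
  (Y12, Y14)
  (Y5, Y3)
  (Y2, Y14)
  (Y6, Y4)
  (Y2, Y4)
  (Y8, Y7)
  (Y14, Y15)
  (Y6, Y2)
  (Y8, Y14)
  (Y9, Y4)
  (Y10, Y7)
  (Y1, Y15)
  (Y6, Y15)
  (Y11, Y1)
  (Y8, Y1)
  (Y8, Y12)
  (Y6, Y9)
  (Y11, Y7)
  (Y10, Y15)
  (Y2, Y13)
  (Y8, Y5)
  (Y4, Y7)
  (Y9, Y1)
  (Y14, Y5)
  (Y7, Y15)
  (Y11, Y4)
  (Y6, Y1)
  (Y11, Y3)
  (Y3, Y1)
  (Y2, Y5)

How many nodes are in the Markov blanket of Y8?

A node's Markov blanket = Pa ∪ Ch ∪ (parents of Ch other than the node itself).
Pa(Y8) = {Y2, Y6, Y11}.
Y8 has children Y1, Y5, Y7, Y9, Y12, Y14.
Parents of each child, excluding Y8:
  Y9: Y2, Y6
  Y12: Y2
  Y14: Y2, Y9, Y12
  Y5: Y2, Y14
  Y1: Y2, Y3, Y6, Y9, Y11
  Y7: Y3, Y4, Y10, Y11, Y14
MB(Y8) = {Y1, Y2, Y3, Y4, Y5, Y6, Y7, Y9, Y10, Y11, Y12, Y14}, which has 12 nodes.

12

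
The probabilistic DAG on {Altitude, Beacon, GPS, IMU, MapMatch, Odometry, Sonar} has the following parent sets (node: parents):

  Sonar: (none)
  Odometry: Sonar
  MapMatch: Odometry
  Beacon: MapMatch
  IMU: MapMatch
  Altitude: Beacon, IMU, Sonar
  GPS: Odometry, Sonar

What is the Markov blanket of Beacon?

{Altitude, IMU, MapMatch, Sonar}

Parents of Beacon: MapMatch.
Ch(Beacon) = {Altitude}.
Parents of each child, excluding Beacon:
  Altitude: IMU, Sonar
Union: {MapMatch} ∪ {Altitude} ∪ {IMU, Sonar} = {Altitude, IMU, MapMatch, Sonar}.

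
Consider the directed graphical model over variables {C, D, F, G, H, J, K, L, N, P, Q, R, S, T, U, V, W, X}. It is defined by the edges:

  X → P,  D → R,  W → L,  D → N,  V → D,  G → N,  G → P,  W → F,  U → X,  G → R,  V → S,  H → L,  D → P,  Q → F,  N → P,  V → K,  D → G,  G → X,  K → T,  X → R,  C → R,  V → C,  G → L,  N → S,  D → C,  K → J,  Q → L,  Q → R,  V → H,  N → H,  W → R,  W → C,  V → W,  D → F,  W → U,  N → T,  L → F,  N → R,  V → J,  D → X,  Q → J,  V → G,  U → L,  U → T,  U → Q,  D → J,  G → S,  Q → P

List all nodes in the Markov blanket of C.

Ch(C) = {R}.
Pa(C) = {D, V, W}.
Co-parents of C (other parents of its children):
  R also has parents D, G, N, Q, W, X.
Union: {D, V, W} ∪ {R} ∪ {D, G, N, Q, W, X} = {D, G, N, Q, R, V, W, X}.

{D, G, N, Q, R, V, W, X}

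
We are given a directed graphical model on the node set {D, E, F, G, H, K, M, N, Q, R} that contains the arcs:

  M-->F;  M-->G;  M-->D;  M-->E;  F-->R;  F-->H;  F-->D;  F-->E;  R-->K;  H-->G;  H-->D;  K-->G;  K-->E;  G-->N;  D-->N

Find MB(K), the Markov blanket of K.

Pa(K) = {R}.
Ch(K) = {E, G}.
Other parents of K's children:
  G also has parents H, M.
  E's other parents are F, M.
Taking the union gives {E, F, G, H, M, R}.

{E, F, G, H, M, R}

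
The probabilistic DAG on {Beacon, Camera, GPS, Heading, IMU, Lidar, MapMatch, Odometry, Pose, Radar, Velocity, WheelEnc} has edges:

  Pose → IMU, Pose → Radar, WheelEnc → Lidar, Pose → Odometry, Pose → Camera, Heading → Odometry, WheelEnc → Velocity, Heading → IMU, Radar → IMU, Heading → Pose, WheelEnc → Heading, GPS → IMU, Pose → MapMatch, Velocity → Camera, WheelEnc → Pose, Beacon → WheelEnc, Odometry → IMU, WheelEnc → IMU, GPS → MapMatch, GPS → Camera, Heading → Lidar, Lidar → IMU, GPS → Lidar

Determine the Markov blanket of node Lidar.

{GPS, Heading, IMU, Odometry, Pose, Radar, WheelEnc}

Lidar's parents: GPS, Heading, WheelEnc.
Children of Lidar: IMU.
Other parents of Lidar's children:
  IMU also has parents GPS, Heading, Odometry, Pose, Radar, WheelEnc.
Union: {GPS, Heading, WheelEnc} ∪ {IMU} ∪ {GPS, Heading, Odometry, Pose, Radar, WheelEnc} = {GPS, Heading, IMU, Odometry, Pose, Radar, WheelEnc}.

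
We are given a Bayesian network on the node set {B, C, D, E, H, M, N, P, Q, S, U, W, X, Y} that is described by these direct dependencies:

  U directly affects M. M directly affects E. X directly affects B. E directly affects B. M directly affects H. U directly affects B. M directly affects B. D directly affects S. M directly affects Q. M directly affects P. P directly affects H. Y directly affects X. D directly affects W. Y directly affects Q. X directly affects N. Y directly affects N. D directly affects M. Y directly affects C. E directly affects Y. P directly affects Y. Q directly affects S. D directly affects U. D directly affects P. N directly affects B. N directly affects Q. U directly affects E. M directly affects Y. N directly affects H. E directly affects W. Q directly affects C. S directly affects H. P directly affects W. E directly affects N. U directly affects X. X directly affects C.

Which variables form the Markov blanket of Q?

{C, D, M, N, S, X, Y}

A node's Markov blanket = Pa ∪ Ch ∪ (parents of Ch other than the node itself).
Q's parents: M, N, Y.
Ch(Q) = {C, S}.
Other parents of Q's children:
  S's other parent is D.
  C also has parents X, Y.
Union: {M, N, Y} ∪ {C, S} ∪ {D, X, Y} = {C, D, M, N, S, X, Y}.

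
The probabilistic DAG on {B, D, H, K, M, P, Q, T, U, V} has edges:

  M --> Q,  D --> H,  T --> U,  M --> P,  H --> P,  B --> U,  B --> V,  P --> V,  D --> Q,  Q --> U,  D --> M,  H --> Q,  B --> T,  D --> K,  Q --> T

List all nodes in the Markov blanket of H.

Pa(H) = {D}.
Ch(H) = {P, Q}.
Parents of each child, excluding H:
  P: M
  Q: D, M
Taking the union gives {D, M, P, Q}.

{D, M, P, Q}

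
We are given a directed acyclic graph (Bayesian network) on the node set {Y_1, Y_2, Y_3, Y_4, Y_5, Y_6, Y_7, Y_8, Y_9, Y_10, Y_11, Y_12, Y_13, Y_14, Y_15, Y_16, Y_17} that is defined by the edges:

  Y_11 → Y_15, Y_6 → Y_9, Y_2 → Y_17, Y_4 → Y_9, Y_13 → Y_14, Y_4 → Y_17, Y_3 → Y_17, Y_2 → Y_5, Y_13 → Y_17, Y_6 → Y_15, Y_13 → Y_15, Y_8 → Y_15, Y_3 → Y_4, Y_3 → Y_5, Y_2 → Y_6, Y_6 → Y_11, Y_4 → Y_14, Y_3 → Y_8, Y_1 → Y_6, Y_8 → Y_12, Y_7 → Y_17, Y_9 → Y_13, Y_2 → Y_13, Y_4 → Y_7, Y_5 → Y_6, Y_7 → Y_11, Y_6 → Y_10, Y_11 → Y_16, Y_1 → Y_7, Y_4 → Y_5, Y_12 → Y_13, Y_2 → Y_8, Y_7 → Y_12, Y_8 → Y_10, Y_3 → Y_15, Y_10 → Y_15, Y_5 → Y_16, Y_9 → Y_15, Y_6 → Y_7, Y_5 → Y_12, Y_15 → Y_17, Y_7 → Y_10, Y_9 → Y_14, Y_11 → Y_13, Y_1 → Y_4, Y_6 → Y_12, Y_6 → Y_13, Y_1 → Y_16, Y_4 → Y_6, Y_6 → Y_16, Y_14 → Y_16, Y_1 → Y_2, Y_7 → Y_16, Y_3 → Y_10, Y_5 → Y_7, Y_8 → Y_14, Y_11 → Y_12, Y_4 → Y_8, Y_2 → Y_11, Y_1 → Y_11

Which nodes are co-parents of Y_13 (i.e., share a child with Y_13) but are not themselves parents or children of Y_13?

{Y_3, Y_4, Y_7, Y_8, Y_10}

Children of Y_13: Y_14, Y_15, Y_17.
  Y_14 also has parents Y_4, Y_8, Y_9.
  Y_15 also has parents Y_3, Y_6, Y_8, Y_9, Y_10, Y_11.
  parents(Y_17) \ {Y_13} = {Y_2, Y_3, Y_4, Y_7, Y_15}.
Excluding nodes already adjacent to Y_13 (Y_2, Y_6, Y_9, Y_11, Y_12, Y_14, Y_15, Y_17), the co-parent-only contribution is {Y_3, Y_4, Y_7, Y_8, Y_10}.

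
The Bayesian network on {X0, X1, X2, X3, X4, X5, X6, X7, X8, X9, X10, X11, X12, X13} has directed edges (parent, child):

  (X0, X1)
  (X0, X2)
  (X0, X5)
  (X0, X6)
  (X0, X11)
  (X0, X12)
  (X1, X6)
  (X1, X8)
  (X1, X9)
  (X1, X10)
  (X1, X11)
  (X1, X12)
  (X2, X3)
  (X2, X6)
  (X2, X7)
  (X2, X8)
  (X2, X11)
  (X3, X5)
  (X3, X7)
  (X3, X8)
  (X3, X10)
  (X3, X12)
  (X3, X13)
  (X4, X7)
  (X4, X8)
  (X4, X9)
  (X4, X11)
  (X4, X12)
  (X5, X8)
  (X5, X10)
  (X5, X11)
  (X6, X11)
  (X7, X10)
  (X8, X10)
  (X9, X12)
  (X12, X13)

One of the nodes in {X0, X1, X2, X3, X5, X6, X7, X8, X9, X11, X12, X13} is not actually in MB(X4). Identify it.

By definition, MB(X4) is built from X4's parents, X4's children, and the co-parents of X4.
X4 has children X7, X8, X9, X11, X12.
Parents of X4: none.
Other parents of X4's children:
  parents(X7) \ {X4} = {X2, X3}.
  X8 also has parents X1, X2, X3, X5.
  X9's other parent is X1.
  parents(X11) \ {X4} = {X0, X1, X2, X5, X6}.
  parents(X12) \ {X4} = {X0, X1, X3, X9}.
MB(X4) = {X0, X1, X2, X3, X5, X6, X7, X8, X9, X11, X12}.
X13 is neither a parent, child, nor co-parent of X4, so it does not belong.

X13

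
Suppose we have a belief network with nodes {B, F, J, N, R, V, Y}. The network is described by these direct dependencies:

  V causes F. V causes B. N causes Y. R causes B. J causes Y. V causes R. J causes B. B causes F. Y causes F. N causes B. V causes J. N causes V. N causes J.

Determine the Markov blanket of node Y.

A node's Markov blanket = Pa ∪ Ch ∪ (parents of Ch other than the node itself).
Ch(Y) = {F}.
Y's parents: J, N.
Other parents of Y's children:
  F: B, V
So the Markov blanket of Y is {B, F, J, N, V}.

{B, F, J, N, V}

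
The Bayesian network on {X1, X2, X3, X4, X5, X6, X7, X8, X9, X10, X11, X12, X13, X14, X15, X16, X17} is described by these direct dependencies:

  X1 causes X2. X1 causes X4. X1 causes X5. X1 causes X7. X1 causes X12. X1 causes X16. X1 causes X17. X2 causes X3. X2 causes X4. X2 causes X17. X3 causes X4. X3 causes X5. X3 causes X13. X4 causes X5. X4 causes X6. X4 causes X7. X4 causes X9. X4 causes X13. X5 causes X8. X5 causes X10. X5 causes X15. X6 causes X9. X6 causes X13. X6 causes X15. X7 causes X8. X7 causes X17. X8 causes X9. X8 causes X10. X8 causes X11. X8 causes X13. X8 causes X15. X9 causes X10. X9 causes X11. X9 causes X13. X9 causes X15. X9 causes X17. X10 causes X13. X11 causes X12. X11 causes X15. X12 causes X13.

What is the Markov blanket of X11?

X11 has parents X8, X9.
X11's children: X12, X15.
For each child, the remaining parents (spouses of X11):
  X12: X1
  X15: X5, X6, X8, X9
MB(X11) = {X1, X5, X6, X8, X9, X12, X15}.

{X1, X5, X6, X8, X9, X12, X15}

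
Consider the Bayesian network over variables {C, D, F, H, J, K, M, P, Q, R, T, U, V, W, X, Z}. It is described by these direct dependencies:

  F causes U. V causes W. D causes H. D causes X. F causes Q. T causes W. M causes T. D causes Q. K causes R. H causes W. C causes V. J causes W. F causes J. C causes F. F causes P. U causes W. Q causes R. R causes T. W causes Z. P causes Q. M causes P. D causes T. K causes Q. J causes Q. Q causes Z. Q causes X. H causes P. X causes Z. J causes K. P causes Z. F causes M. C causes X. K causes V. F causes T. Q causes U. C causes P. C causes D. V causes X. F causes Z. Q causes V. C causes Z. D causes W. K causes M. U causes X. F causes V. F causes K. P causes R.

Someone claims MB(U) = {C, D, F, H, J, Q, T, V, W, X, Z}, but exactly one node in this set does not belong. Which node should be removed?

The Markov blanket of a node is its parents, its children, and the other parents of its children.
Children of U: W, X.
U has parents F, Q.
Co-parents of U (other parents of its children):
  W's other parents are D, H, J, T, V.
  parents(X) \ {U} = {C, D, Q, V}.
MB(U) = {C, D, F, H, J, Q, T, V, W, X}.
Z is neither a parent, child, nor co-parent of U, so it does not belong.

Z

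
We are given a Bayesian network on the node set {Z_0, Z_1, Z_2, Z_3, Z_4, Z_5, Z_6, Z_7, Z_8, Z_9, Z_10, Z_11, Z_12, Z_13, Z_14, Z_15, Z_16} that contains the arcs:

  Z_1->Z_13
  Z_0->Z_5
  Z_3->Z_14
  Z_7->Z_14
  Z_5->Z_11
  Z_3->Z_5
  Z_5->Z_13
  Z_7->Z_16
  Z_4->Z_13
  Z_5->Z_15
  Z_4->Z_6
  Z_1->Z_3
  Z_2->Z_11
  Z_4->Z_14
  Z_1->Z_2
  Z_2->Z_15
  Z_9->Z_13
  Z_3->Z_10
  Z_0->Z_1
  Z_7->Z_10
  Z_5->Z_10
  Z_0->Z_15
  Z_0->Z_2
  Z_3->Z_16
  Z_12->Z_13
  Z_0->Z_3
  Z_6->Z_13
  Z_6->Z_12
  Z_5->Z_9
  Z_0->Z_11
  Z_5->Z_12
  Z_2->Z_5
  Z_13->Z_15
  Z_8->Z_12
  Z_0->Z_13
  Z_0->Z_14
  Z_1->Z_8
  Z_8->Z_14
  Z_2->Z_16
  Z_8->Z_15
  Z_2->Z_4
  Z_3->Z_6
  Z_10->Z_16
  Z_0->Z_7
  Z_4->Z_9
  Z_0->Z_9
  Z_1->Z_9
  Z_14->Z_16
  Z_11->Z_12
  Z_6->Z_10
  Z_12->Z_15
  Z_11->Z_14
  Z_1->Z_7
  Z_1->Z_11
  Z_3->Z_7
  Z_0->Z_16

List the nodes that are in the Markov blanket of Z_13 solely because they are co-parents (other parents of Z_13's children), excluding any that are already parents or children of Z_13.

Children of Z_13: Z_15.
  Z_15's other parents are Z_0, Z_2, Z_5, Z_8, Z_12.
Excluding nodes already adjacent to Z_13 (Z_0, Z_1, Z_4, Z_5, Z_6, Z_9, Z_12, Z_15), the co-parent-only contribution is {Z_2, Z_8}.

{Z_2, Z_8}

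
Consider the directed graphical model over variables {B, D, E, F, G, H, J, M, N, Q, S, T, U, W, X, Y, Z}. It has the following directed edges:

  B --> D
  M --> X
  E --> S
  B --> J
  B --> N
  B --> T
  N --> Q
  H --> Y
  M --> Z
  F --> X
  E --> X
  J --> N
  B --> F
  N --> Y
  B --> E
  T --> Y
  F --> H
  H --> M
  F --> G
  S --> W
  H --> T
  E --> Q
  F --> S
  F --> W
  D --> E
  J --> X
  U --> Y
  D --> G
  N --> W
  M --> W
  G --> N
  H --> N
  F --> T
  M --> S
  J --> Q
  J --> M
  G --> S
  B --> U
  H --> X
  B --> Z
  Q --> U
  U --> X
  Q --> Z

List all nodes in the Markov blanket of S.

S's parents: E, F, G, M.
Children of S: W.
Parents of each child, excluding S:
  W: F, M, N
Union: {E, F, G, M} ∪ {W} ∪ {F, M, N} = {E, F, G, M, N, W}.

{E, F, G, M, N, W}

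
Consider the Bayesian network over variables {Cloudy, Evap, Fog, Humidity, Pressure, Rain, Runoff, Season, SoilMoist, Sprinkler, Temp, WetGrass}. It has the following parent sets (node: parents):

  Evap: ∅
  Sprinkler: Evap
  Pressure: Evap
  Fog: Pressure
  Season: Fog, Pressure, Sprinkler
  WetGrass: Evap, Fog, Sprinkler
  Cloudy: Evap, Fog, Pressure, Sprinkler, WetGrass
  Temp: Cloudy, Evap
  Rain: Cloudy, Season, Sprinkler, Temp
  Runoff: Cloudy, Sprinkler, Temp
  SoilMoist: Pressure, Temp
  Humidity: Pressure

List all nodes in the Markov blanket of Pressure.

Recall MB(v) = parents ∪ children ∪ spouses, where spouses are the other parents of v's children.
Pressure has parent Evap.
Pressure has children Cloudy, Fog, Humidity, Season, SoilMoist.
For each child, the remaining parents (spouses of Pressure):
  Fog has no other parent.
  Season's other parents are Fog, Sprinkler.
  parents(Cloudy) \ {Pressure} = {Evap, Fog, Sprinkler, WetGrass}.
  SoilMoist also has parent Temp.
  Humidity: no additional parents.
Union: {Evap} ∪ {Cloudy, Fog, Humidity, Season, SoilMoist} ∪ {Evap, Fog, Sprinkler, Temp, WetGrass} = {Cloudy, Evap, Fog, Humidity, Season, SoilMoist, Sprinkler, Temp, WetGrass}.

{Cloudy, Evap, Fog, Humidity, Season, SoilMoist, Sprinkler, Temp, WetGrass}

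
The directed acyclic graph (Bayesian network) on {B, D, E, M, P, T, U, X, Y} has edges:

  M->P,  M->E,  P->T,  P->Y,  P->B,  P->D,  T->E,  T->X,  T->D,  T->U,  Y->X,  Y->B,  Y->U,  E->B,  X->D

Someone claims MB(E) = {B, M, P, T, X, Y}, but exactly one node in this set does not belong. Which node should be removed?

X

A node's Markov blanket = Pa ∪ Ch ∪ (parents of Ch other than the node itself).
E's children: B.
Parents of E: M, T.
Co-parents of E (other parents of its children):
  B: P, Y
MB(E) = {B, M, P, T, Y}.
X is neither a parent, child, nor co-parent of E, so it does not belong.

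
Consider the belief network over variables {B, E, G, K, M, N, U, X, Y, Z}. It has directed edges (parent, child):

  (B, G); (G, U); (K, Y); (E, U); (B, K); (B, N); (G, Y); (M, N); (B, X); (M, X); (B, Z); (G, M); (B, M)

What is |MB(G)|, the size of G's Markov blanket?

The Markov blanket of a node is its parents, its children, and the other parents of its children.
Pa(G) = {B}.
G's children: M, U, Y.
Other parents of G's children:
  M: B
  U: E
  Y: K
MB(G) = {B, E, K, M, U, Y}, which has 6 nodes.

6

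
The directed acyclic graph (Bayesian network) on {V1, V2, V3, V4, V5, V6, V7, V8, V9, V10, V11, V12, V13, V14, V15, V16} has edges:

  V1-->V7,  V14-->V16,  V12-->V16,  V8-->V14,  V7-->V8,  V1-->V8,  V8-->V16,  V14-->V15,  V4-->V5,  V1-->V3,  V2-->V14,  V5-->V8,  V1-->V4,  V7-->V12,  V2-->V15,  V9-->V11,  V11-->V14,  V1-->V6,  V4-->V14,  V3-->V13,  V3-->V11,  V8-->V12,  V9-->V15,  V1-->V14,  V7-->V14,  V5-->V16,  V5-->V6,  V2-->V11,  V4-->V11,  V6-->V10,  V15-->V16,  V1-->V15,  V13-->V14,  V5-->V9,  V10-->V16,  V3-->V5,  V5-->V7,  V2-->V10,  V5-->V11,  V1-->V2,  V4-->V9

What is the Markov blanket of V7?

By definition, MB(V7) is built from V7's parents, V7's children, and the co-parents of V7.
V7 has parents V1, V5.
Children of V7: V8, V12, V14.
Parents of each child, excluding V7:
  V8's other parents are V1, V5.
  V12 also has parent V8.
  parents(V14) \ {V7} = {V1, V2, V4, V8, V11, V13}.
Taking the union gives {V1, V2, V4, V5, V8, V11, V12, V13, V14}.

{V1, V2, V4, V5, V8, V11, V12, V13, V14}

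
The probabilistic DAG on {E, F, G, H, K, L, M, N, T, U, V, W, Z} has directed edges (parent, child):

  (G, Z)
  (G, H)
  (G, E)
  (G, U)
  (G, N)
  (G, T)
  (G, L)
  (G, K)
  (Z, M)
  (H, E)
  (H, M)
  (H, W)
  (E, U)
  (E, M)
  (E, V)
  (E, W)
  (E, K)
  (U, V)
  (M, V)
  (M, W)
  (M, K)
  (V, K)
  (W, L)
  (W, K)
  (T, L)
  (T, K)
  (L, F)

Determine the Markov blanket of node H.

A node's Markov blanket = Pa ∪ Ch ∪ (parents of Ch other than the node itself).
H's parents: G.
H's children: E, M, W.
For each child, the remaining parents (spouses of H):
  E: G
  M: E, Z
  W: E, M
Taking the union gives {E, G, M, W, Z}.

{E, G, M, W, Z}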